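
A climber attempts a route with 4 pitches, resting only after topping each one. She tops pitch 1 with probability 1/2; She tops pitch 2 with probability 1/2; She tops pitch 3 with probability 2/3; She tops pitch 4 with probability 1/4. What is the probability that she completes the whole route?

1/24

The events are sequential, so multiply the conditional probabilities:
P = 1/2 × 1/2 × 2/3 × 1/4 = 2/48 = 1/24.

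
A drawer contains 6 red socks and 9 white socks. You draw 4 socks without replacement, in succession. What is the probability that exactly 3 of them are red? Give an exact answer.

One ordering (red drawn first) has probability 6/15 × 5/14 × 4/13 × 9/12 = 1080/32760 = 3/91.
There are C(4,3) = 4 such orderings, each equally likely, so P = 4 × 3/91 = 12/91.

12/91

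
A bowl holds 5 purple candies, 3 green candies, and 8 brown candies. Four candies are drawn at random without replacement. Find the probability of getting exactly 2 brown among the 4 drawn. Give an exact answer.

28/65

One ordering (brown drawn first) has probability 8/16 × 7/15 × 8/14 × 7/13 = 3136/43680 = 14/195.
There are C(4,2) = 6 such orderings, each equally likely, so P = 6 × 14/195 = 28/65.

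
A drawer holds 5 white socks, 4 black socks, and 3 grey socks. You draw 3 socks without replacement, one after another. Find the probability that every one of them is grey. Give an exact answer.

P(every draw is grey) = 3/12 × 2/11 × 1/10 = 6/1320 = 1/220.

1/220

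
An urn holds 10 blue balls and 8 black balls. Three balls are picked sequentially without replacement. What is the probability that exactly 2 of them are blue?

One ordering (blue drawn first) has probability 10/18 × 9/17 × 8/16 = 720/4896 = 5/34.
There are C(3,2) = 3 such orderings, each equally likely, so P = 3 × 5/34 = 15/34.

15/34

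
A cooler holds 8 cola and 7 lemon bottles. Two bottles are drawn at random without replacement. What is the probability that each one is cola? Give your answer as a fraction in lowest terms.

4/15

P(every draw is cola) = 8/15 × 7/14 = 56/210 = 4/15.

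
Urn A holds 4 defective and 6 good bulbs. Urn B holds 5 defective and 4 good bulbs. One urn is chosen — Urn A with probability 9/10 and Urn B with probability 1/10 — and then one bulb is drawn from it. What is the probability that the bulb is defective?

187/450

From Urn A: P(defective) = 4/10.
From Urn B: P(defective) = 5/9.
Total probability = (9/10)(4/10) + (1/10)(5/9) = 187/450.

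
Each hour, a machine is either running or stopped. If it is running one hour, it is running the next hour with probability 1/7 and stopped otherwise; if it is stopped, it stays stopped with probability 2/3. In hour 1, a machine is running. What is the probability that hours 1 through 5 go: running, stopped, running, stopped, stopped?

8/49

Hour 1 is given. For each transition, use the conditional probability from the current state:
P(stopped | running) = 6/7; P(running | stopped) = 1/3; P(stopped | running) = 6/7; P(stopped | stopped) = 2/3.
P = 6/7 × 1/3 × 6/7 × 2/3 = 72/441 = 8/49.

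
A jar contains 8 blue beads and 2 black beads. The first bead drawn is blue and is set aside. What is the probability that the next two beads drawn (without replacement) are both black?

1/36

After the first draw, 2 of the remaining 9 beads are black.
P = 2/9 × 1/8 = 2/72 = 1/36.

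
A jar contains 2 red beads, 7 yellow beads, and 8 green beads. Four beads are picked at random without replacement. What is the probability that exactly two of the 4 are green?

One ordering (green drawn first) has probability 8/17 × 7/16 × 9/15 × 8/14 = 4032/57120 = 6/85.
There are C(4,2) = 6 such orderings, each equally likely, so P = 6 × 6/85 = 36/85.

36/85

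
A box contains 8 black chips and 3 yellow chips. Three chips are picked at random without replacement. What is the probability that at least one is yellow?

109/165

P(no yellow) = 8/11 × 7/10 × 6/9 = 336/990 = 56/165.
P(at least one) = 1 − 56/165 = 109/165.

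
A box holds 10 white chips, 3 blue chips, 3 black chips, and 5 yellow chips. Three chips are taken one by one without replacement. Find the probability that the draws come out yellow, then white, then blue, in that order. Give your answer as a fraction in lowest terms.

5/266

Chain rule:
P = 5/21 × 10/20 × 3/19 = 150/7980 = 5/266.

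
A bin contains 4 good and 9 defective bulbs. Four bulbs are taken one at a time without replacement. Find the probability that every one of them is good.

P(all good) = 4/13 × 3/12 × 2/11 × 1/10 = 24/17160 = 1/715.

1/715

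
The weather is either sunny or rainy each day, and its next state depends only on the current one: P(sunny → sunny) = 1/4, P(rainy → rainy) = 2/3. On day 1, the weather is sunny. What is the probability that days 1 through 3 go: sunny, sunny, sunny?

1/16

Day 1 is given. For each transition, use the conditional probability from the current state:
P(sunny | sunny) = 1/4; P(sunny | sunny) = 1/4.
P = 1/4 × 1/4 = 1/16.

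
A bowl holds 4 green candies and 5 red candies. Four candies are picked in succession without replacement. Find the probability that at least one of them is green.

121/126

P(no green) = 5/9 × 4/8 × 3/7 × 2/6 = 120/3024 = 5/126.
P(at least one) = 1 − 5/126 = 121/126.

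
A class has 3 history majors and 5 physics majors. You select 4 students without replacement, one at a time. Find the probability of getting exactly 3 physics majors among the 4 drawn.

One ordering (physics majors drawn first) has probability 5/8 × 4/7 × 3/6 × 3/5 = 180/1680 = 3/28.
There are C(4,3) = 4 such orderings, each equally likely, so P = 4 × 3/28 = 3/7.

3/7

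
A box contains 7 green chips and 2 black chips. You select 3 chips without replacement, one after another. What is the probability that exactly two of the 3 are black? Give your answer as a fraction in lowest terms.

One ordering (black drawn first) has probability 2/9 × 1/8 × 7/7 = 14/504 = 1/36.
There are C(3,2) = 3 such orderings, each equally likely, so P = 3 × 1/36 = 1/12.

1/12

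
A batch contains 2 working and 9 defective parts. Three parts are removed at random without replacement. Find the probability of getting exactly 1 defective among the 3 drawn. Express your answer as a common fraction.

One ordering (defective drawn first) has probability 9/11 × 2/10 × 1/9 = 18/990 = 1/55.
There are C(3,1) = 3 such orderings, each equally likely, so P = 3 × 1/55 = 3/55.

3/55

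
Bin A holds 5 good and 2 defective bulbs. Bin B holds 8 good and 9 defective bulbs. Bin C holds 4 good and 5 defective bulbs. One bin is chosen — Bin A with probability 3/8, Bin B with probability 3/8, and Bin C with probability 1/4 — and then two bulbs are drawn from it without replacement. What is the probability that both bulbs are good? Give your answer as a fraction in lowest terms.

1699/5712

From Bin A: P(both good) = (5/7)(4/6) = 10/21.
From Bin B: P(both good) = (8/17)(7/16) = 7/34.
From Bin C: P(both good) = (4/9)(3/8) = 1/6.
Total probability = (3/8)(10/21) + (3/8)(7/34) + (1/4)(1/6) = 1699/5712.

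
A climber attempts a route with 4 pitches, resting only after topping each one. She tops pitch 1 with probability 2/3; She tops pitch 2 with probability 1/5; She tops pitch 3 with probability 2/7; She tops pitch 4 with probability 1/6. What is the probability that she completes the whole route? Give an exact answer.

2/315

The events are sequential, so multiply the conditional probabilities:
P = 2/3 × 1/5 × 2/7 × 1/6 = 4/630 = 2/315.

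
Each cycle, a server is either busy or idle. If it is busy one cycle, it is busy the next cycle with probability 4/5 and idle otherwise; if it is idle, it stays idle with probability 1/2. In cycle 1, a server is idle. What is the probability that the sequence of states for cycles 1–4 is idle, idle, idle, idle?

1/8

Cycle 1 is given. For each transition, use the conditional probability from the current state:
P(idle | idle) = 1/2; P(idle | idle) = 1/2; P(idle | idle) = 1/2.
P = 1/2 × 1/2 × 1/2 = 1/8.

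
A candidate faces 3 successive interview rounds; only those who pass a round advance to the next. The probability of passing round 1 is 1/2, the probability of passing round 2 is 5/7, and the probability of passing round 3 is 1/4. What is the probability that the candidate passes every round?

The events are sequential, so multiply the conditional probabilities:
P = 1/2 × 5/7 × 1/4 = 5/56.

5/56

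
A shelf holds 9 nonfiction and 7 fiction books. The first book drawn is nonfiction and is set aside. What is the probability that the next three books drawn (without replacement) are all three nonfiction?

8/65

With the first book removed, 8 nonfiction remain out of 15.
P = 8/15 × 7/14 × 6/13 = 336/2730 = 8/65.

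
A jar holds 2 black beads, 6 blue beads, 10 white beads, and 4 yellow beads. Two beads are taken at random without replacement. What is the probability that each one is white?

P(all white) = 10/22 × 9/21 = 90/462 = 15/77.

15/77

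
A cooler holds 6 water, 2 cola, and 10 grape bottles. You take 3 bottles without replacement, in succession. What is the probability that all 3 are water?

5/204

P = 6/18 × 5/17 × 4/16 = 120/4896 = 5/204.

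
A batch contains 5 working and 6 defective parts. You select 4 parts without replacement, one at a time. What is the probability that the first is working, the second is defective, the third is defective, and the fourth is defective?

5/66

Multiply the probability of each draw given the previous ones:
P = 5/11 × 6/10 × 5/9 × 4/8 = 600/7920 = 5/66.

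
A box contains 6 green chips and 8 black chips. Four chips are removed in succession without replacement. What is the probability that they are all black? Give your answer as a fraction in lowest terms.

10/143

P(every draw is black) = 8/14 × 7/13 × 6/12 × 5/11 = 1680/24024 = 10/143.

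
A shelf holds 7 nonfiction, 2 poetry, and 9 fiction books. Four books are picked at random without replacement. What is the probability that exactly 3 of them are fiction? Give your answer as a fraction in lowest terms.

One ordering (fiction drawn first) has probability 9/18 × 8/17 × 7/16 × 9/15 = 4536/73440 = 21/340.
There are C(4,3) = 4 such orderings, each equally likely, so P = 4 × 21/340 = 21/85.

21/85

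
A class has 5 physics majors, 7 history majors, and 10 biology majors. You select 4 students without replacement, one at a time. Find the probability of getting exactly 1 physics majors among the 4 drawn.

680/1463

One ordering (a physics major drawn first) has probability 5/22 × 17/21 × 16/20 × 15/19 = 20400/175560 = 170/1463.
There are C(4,1) = 4 such orderings, each equally likely, so P = 4 × 170/1463 = 680/1463.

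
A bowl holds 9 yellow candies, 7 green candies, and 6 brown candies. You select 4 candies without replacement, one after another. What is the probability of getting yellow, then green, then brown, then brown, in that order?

Chain rule:
P = 9/22 × 7/21 × 6/20 × 5/19 = 1890/175560 = 9/836.

9/836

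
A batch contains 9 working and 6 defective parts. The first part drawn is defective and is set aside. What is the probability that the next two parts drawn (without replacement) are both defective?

10/91

With the first part removed, 5 defective remain out of 14.
P = 5/14 × 4/13 = 20/182 = 10/91.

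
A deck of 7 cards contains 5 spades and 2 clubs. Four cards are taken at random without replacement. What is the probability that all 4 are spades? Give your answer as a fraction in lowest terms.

1/7

P(all spades) = 5/7 × 4/6 × 3/5 × 2/4 = 120/840 = 1/7.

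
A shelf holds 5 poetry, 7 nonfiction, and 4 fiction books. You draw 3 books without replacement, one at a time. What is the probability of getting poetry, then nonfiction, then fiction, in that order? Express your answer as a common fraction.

Chain rule:
P = 5/16 × 7/15 × 4/14 = 140/3360 = 1/24.

1/24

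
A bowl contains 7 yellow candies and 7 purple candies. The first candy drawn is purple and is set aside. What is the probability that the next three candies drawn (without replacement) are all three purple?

10/143

After the first draw, 6 of the remaining 13 candies are purple.
P = 6/13 × 5/12 × 4/11 = 120/1716 = 10/143.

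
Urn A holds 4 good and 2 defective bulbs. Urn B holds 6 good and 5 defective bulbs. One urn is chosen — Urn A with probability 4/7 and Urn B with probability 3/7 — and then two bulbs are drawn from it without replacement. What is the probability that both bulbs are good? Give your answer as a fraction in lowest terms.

From Urn A: P(both good) = (4/6)(3/5) = 2/5.
From Urn B: P(both good) = (6/11)(5/10) = 3/11.
Total probability = (4/7)(2/5) + (3/7)(3/11) = 19/55.

19/55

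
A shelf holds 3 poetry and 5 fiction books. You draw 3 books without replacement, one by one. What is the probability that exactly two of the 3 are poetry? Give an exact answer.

15/56

One ordering (poetry drawn first) has probability 3/8 × 2/7 × 5/6 = 30/336 = 5/56.
There are C(3,2) = 3 such orderings, each equally likely, so P = 3 × 5/56 = 15/56.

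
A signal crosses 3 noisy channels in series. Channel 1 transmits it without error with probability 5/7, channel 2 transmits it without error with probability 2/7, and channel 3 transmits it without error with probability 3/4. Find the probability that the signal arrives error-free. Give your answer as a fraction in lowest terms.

Each stage is reached only if all earlier stages succeed, so
P = 5/7 × 2/7 × 3/4 = 30/196 = 15/98.

15/98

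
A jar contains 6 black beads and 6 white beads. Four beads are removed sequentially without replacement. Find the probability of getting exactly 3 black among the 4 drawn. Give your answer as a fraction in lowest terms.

One ordering (black drawn first) has probability 6/12 × 5/11 × 4/10 × 6/9 = 720/11880 = 2/33.
There are C(4,3) = 4 such orderings, each equally likely, so P = 4 × 2/33 = 8/33.

8/33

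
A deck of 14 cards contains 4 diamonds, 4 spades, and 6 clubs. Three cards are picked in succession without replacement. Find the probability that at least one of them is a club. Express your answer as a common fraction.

P(no clubs) = 8/14 × 7/13 × 6/12 = 336/2184 = 2/13.
P(at least one) = 1 − 2/13 = 11/13.

11/13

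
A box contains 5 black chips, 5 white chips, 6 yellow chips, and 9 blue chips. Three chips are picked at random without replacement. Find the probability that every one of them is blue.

21/575

P(every draw is blue) = 9/25 × 8/24 × 7/23 = 504/13800 = 21/575.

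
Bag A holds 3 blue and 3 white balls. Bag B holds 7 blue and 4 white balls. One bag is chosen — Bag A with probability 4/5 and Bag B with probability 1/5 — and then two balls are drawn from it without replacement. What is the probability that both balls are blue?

From Bag A: P(both blue) = (3/6)(2/5) = 1/5.
From Bag B: P(both blue) = (7/11)(6/10) = 21/55.
Total probability = (4/5)(1/5) + (1/5)(21/55) = 13/55.

13/55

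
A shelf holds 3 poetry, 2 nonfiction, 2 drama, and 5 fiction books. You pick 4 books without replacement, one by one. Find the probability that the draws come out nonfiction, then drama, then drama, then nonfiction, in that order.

1/2970

Multiply the probability of each draw given the previous ones:
P = 2/12 × 2/11 × 1/10 × 1/9 = 4/11880 = 1/2970.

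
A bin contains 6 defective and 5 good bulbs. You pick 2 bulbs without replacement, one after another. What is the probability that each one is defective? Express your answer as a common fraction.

P(every draw is defective) = 6/11 × 5/10 = 30/110 = 3/11.

3/11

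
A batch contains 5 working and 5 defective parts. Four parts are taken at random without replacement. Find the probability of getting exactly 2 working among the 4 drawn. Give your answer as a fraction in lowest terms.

One ordering (working drawn first) has probability 5/10 × 4/9 × 5/8 × 4/7 = 400/5040 = 5/63.
There are C(4,2) = 6 such orderings, each equally likely, so P = 6 × 5/63 = 10/21.

10/21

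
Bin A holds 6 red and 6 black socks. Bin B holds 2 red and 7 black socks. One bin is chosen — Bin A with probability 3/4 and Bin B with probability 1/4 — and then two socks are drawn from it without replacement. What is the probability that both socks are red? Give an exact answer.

From Bin A: P(both red) = (6/12)(5/11) = 5/22.
From Bin B: P(both red) = (2/9)(1/8) = 1/36.
Total probability = (3/4)(5/22) + (1/4)(1/36) = 281/1584.

281/1584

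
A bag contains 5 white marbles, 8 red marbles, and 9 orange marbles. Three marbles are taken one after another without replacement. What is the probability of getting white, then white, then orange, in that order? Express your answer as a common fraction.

3/154

Chain rule:
P = 5/22 × 4/21 × 9/20 = 180/9240 = 3/154.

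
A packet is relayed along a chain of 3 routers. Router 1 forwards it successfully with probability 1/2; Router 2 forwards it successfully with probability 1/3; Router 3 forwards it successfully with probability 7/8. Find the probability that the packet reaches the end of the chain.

Multiplying along the chain,
P = 1/2 × 1/3 × 7/8 = 7/48.

7/48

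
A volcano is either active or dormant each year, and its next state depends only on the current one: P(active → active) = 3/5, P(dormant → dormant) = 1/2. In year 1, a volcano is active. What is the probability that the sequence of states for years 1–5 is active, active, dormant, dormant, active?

3/50

Year 1 is given. For each transition, use the conditional probability from the current state:
P(active | active) = 3/5; P(dormant | active) = 2/5; P(dormant | dormant) = 1/2; P(active | dormant) = 1/2.
P = 3/5 × 2/5 × 1/2 × 1/2 = 6/100 = 3/50.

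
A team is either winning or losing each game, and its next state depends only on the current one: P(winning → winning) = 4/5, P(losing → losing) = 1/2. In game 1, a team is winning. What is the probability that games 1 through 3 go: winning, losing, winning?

1/10

Game 1 is given. For each transition, use the conditional probability from the current state:
P(losing | winning) = 1/5; P(winning | losing) = 1/2.
P = 1/5 × 1/2 = 1/10.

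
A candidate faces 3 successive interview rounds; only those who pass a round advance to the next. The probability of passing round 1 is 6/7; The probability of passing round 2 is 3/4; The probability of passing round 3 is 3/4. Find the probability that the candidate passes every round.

Multiplying along the chain,
P = 6/7 × 3/4 × 3/4 = 54/112 = 27/56.

27/56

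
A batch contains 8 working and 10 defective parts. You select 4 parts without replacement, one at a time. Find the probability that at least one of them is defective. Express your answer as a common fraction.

299/306

P(no defective) = 8/18 × 7/17 × 6/16 × 5/15 = 1680/73440 = 7/306.
P(at least one) = 1 − 7/306 = 299/306.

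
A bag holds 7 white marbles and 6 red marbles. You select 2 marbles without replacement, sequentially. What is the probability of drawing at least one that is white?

21/26

P(no white) = 6/13 × 5/12 = 30/156 = 5/26.
P(at least one) = 1 − 5/26 = 21/26.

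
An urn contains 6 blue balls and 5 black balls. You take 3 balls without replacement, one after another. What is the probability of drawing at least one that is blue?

31/33

P(no blue) = 5/11 × 4/10 × 3/9 = 60/990 = 2/33.
P(at least one) = 1 − 2/33 = 31/33.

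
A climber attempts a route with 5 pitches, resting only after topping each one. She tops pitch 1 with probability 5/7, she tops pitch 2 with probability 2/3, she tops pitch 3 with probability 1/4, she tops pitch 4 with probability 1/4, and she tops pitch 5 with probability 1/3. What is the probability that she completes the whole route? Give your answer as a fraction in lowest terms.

5/504

The events are sequential, so multiply the conditional probabilities:
P = 5/7 × 2/3 × 1/4 × 1/4 × 1/3 = 10/1008 = 5/504.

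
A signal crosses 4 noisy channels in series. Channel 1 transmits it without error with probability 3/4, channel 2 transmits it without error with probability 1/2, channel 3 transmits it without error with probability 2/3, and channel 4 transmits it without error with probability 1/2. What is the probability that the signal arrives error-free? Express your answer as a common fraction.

1/8

Each stage is reached only if all earlier stages succeed, so
P = 3/4 × 1/2 × 2/3 × 1/2 = 6/48 = 1/8.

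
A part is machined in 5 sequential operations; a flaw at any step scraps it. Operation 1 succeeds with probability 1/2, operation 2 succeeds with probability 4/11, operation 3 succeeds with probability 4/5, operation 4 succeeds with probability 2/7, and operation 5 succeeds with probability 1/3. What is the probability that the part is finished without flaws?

The events are sequential, so multiply the conditional probabilities:
P = 1/2 × 4/11 × 4/5 × 2/7 × 1/3 = 32/2310 = 16/1155.

16/1155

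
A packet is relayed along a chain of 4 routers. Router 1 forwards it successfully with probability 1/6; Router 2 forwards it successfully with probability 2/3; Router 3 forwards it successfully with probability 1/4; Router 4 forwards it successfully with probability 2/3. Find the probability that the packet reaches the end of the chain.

The events are sequential, so multiply the conditional probabilities:
P = 1/6 × 2/3 × 1/4 × 2/3 = 4/216 = 1/54.

1/54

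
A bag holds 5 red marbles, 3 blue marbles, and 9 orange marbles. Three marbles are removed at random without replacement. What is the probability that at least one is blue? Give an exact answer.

79/170

P(no blue) = 14/17 × 13/16 × 12/15 = 2184/4080 = 91/170.
P(at least one) = 1 − 91/170 = 79/170.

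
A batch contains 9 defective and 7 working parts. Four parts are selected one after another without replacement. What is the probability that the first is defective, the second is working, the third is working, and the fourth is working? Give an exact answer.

9/208

Multiply the probability of each draw given the previous ones:
P = 9/16 × 7/15 × 6/14 × 5/13 = 1890/43680 = 9/208.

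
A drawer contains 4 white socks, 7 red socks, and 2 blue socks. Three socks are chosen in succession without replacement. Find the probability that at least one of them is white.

101/143

P(no white) = 9/13 × 8/12 × 7/11 = 504/1716 = 42/143.
P(at least one) = 1 − 42/143 = 101/143.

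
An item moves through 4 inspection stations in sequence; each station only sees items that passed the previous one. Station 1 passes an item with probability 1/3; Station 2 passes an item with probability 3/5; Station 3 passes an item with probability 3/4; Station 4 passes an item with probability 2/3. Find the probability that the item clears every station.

1/10

Each stage is reached only if all earlier stages succeed, so
P = 1/3 × 3/5 × 3/4 × 2/3 = 18/180 = 1/10.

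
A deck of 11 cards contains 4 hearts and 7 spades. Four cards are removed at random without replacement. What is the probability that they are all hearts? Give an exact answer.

1/330

P = 4/11 × 3/10 × 2/9 × 1/8 = 24/7920 = 1/330.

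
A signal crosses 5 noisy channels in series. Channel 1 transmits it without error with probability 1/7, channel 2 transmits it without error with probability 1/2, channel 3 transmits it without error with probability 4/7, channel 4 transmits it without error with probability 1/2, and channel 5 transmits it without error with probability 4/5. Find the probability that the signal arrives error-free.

The events are sequential, so multiply the conditional probabilities:
P = 1/7 × 1/2 × 4/7 × 1/2 × 4/5 = 16/980 = 4/245.

4/245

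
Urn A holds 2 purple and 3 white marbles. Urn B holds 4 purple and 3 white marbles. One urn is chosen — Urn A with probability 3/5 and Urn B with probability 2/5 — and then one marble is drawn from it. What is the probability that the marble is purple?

82/175

From Urn A: P(purple) = 2/5.
From Urn B: P(purple) = 4/7.
Total probability = (3/5)(2/5) + (2/5)(4/7) = 82/175.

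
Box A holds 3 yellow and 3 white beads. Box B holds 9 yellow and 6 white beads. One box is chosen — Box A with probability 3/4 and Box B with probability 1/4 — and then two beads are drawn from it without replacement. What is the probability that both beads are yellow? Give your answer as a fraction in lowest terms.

33/140

From Box A: P(both yellow) = (3/6)(2/5) = 1/5.
From Box B: P(both yellow) = (9/15)(8/14) = 12/35.
Total probability = (3/4)(1/5) + (1/4)(12/35) = 33/140.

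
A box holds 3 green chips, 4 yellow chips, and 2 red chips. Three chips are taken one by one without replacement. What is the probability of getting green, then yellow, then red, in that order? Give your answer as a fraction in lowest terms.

1/21

Multiply the probability of each draw given the previous ones:
P = 3/9 × 4/8 × 2/7 = 24/504 = 1/21.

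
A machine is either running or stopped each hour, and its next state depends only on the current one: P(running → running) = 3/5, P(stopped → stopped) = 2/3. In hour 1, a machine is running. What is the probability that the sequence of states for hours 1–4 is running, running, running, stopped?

Hour 1 is given. For each transition, use the conditional probability from the current state:
P(running | running) = 3/5; P(running | running) = 3/5; P(stopped | running) = 2/5.
P = 3/5 × 3/5 × 2/5 = 18/125.

18/125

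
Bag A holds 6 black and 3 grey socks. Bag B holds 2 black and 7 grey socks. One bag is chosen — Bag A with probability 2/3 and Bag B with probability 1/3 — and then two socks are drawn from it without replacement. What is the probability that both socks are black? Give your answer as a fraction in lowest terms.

From Bag A: P(both black) = (6/9)(5/8) = 5/12.
From Bag B: P(both black) = (2/9)(1/8) = 1/36.
Total probability = (2/3)(5/12) + (1/3)(1/36) = 31/108.

31/108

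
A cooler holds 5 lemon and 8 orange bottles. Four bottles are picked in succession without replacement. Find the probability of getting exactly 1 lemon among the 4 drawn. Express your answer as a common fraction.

One ordering (lemon drawn first) has probability 5/13 × 8/12 × 7/11 × 6/10 = 1680/17160 = 14/143.
There are C(4,1) = 4 such orderings, each equally likely, so P = 4 × 14/143 = 56/143.

56/143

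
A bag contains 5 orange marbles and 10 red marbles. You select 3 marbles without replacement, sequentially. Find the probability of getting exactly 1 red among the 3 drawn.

One ordering (red drawn first) has probability 10/15 × 5/14 × 4/13 = 200/2730 = 20/273.
There are C(3,1) = 3 such orderings, each equally likely, so P = 3 × 20/273 = 20/91.

20/91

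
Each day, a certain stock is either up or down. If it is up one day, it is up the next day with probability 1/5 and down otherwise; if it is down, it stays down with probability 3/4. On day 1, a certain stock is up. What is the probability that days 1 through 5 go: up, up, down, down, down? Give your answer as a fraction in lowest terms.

Day 1 is given. For each transition, use the conditional probability from the current state:
P(up | up) = 1/5; P(down | up) = 4/5; P(down | down) = 3/4; P(down | down) = 3/4.
P = 1/5 × 4/5 × 3/4 × 3/4 = 36/400 = 9/100.

9/100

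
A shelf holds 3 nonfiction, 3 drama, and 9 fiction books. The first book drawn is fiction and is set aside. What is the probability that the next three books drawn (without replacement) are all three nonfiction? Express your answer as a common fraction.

With the first book removed, 3 nonfiction remain out of 14.
P = 3/14 × 2/13 × 1/12 = 6/2184 = 1/364.

1/364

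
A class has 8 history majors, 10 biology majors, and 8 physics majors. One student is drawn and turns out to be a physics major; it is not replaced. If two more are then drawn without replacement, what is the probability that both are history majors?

7/75

With the first student removed, 8 history majors remain out of 25.
P = 8/25 × 7/24 = 56/600 = 7/75.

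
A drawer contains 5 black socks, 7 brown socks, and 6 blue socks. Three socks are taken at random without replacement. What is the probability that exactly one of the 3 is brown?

One ordering (brown drawn first) has probability 7/18 × 11/17 × 10/16 = 770/4896 = 385/2448.
There are C(3,1) = 3 such orderings, each equally likely, so P = 3 × 385/2448 = 385/816.

385/816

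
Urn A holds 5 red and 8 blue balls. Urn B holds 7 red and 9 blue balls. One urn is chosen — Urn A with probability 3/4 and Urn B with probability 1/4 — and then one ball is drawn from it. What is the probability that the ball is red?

331/832

From Urn A: P(red) = 5/13.
From Urn B: P(red) = 7/16.
Total probability = (3/4)(5/13) + (1/4)(7/16) = 331/832.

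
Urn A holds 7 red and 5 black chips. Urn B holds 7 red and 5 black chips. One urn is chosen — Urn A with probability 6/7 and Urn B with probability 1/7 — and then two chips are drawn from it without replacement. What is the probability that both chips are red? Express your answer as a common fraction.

7/22

From Urn A: P(both red) = (7/12)(6/11) = 7/22.
From Urn B: P(both red) = (7/12)(6/11) = 7/22.
Total probability = (6/7)(7/22) + (1/7)(7/22) = 7/22.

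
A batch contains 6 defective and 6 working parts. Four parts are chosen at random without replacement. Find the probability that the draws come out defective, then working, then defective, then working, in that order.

Multiply the probability of each draw given the previous ones:
P = 6/12 × 6/11 × 5/10 × 5/9 = 900/11880 = 5/66.

5/66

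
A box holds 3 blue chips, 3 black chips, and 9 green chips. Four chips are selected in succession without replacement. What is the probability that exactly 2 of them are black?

One ordering (black drawn first) has probability 3/15 × 2/14 × 12/13 × 11/12 = 792/32760 = 11/455.
There are C(4,2) = 6 such orderings, each equally likely, so P = 6 × 11/455 = 66/455.

66/455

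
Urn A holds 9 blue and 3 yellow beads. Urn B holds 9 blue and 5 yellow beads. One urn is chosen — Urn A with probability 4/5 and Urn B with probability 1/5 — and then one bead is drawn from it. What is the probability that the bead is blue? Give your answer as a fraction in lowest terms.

51/70

From Urn A: P(blue) = 9/12.
From Urn B: P(blue) = 9/14.
Total probability = (4/5)(9/12) + (1/5)(9/14) = 51/70.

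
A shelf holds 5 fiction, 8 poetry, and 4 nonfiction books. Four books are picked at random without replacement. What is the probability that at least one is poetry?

P(no poetry) = 9/17 × 8/16 × 7/15 × 6/14 = 3024/57120 = 9/170.
P(at least one) = 1 − 9/170 = 161/170.

161/170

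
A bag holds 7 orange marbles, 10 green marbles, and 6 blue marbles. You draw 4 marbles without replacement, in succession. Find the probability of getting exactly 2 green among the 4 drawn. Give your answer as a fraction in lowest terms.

702/1771

One ordering (green drawn first) has probability 10/23 × 9/22 × 13/21 × 12/20 = 14040/212520 = 117/1771.
There are C(4,2) = 6 such orderings, each equally likely, so P = 6 × 117/1771 = 702/1771.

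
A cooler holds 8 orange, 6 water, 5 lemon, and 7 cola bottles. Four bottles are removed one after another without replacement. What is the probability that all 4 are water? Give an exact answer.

P(every draw is water) = 6/26 × 5/25 × 4/24 × 3/23 = 360/358800 = 3/2990.

3/2990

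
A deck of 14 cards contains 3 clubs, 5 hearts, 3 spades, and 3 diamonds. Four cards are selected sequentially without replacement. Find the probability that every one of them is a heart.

P(all hearts) = 5/14 × 4/13 × 3/12 × 2/11 = 120/24024 = 5/1001.

5/1001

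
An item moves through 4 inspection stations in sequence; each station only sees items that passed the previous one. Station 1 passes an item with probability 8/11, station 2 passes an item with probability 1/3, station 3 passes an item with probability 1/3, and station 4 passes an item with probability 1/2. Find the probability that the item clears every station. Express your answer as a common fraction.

4/99

The events are sequential, so multiply the conditional probabilities:
P = 8/11 × 1/3 × 1/3 × 1/2 = 8/198 = 4/99.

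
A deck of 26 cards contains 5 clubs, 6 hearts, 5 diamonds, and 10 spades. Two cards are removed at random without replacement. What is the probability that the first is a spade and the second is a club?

Chain rule:
P = 10/26 × 5/25 = 50/650 = 1/13.

1/13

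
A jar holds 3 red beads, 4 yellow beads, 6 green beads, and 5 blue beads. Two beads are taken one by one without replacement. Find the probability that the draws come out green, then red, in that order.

1/17

Multiply the probability of each draw given the previous ones:
P = 6/18 × 3/17 = 18/306 = 1/17.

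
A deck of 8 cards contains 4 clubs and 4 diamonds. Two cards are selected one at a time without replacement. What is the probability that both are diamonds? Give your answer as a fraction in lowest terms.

P(every draw is a diamond) = 4/8 × 3/7 = 12/56 = 3/14.

3/14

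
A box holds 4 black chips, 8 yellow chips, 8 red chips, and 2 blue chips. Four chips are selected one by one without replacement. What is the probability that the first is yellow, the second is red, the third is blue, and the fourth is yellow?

16/3135

Each draw changes the counts, so multiply the conditional probabilities along the sequence:
P = 8/22 × 8/21 × 2/20 × 7/19 = 896/175560 = 16/3135.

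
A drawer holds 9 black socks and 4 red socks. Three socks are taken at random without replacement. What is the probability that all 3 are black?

P(every draw is black) = 9/13 × 8/12 × 7/11 = 504/1716 = 42/143.

42/143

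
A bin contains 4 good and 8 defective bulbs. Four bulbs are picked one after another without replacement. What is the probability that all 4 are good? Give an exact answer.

P(all good) = 4/12 × 3/11 × 2/10 × 1/9 = 24/11880 = 1/495.

1/495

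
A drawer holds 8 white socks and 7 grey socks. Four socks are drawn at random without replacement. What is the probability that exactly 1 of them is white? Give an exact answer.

One ordering (white drawn first) has probability 8/15 × 7/14 × 6/13 × 5/12 = 1680/32760 = 2/39.
There are C(4,1) = 4 such orderings, each equally likely, so P = 4 × 2/39 = 8/39.

8/39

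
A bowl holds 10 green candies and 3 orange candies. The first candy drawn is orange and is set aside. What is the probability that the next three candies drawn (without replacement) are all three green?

After the first draw, 10 of the remaining 12 candies are green.
P = 10/12 × 9/11 × 8/10 = 720/1320 = 6/11.

6/11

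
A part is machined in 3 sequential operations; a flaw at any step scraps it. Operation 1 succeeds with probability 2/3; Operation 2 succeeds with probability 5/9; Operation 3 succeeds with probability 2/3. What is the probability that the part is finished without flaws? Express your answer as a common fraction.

20/81

Each stage is reached only if all earlier stages succeed, so
P = 2/3 × 5/9 × 2/3 = 20/81.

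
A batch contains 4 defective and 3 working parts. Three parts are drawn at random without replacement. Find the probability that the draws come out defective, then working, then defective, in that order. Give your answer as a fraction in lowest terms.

6/35

Multiply the probability of each draw given the previous ones:
P = 4/7 × 3/6 × 3/5 = 36/210 = 6/35.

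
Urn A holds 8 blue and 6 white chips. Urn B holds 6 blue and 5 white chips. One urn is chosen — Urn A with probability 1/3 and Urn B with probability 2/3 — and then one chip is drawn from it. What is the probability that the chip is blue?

From Urn A: P(blue) = 8/14.
From Urn B: P(blue) = 6/11.
Total probability = (1/3)(8/14) + (2/3)(6/11) = 128/231.

128/231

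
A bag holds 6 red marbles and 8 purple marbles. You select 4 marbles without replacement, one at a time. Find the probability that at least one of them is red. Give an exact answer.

133/143

P(no red) = 8/14 × 7/13 × 6/12 × 5/11 = 1680/24024 = 10/143.
P(at least one) = 1 − 10/143 = 133/143.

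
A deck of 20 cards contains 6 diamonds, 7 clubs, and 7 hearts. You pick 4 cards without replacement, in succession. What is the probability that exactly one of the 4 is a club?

2002/4845

One ordering (a club drawn first) has probability 7/20 × 13/19 × 12/18 × 11/17 = 12012/116280 = 1001/9690.
There are C(4,1) = 4 such orderings, each equally likely, so P = 4 × 1001/9690 = 2002/4845.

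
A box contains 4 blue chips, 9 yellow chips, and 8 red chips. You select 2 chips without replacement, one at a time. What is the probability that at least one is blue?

P(no blue) = 17/21 × 16/20 = 272/420 = 68/105.
P(at least one) = 1 − 68/105 = 37/105.

37/105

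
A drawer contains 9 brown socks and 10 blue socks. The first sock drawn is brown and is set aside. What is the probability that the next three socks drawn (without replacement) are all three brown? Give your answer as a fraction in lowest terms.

7/102

After the first draw, 8 of the remaining 18 socks are brown.
P = 8/18 × 7/17 × 6/16 = 336/4896 = 7/102.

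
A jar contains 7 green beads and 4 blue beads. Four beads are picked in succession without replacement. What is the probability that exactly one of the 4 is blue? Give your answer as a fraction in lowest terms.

14/33

One ordering (blue drawn first) has probability 4/11 × 7/10 × 6/9 × 5/8 = 840/7920 = 7/66.
There are C(4,1) = 4 such orderings, each equally likely, so P = 4 × 7/66 = 14/33.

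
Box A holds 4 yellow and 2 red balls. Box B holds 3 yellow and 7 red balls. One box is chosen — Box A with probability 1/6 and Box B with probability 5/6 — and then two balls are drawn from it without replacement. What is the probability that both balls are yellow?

11/90

From Box A: P(both yellow) = (4/6)(3/5) = 2/5.
From Box B: P(both yellow) = (3/10)(2/9) = 1/15.
Total probability = (1/6)(2/5) + (5/6)(1/15) = 11/90.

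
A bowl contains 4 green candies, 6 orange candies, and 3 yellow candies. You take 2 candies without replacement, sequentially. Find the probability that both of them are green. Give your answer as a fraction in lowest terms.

1/13

P(all green) = 4/13 × 3/12 = 12/156 = 1/13.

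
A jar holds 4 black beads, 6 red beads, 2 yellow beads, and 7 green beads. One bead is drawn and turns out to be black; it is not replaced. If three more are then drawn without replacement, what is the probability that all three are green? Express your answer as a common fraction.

After the first draw, 7 of the remaining 18 beads are green.
P = 7/18 × 6/17 × 5/16 = 210/4896 = 35/816.

35/816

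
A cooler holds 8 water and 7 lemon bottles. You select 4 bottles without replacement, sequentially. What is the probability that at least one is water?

P(no water) = 7/15 × 6/14 × 5/13 × 4/12 = 840/32760 = 1/39.
P(at least one) = 1 − 1/39 = 38/39.

38/39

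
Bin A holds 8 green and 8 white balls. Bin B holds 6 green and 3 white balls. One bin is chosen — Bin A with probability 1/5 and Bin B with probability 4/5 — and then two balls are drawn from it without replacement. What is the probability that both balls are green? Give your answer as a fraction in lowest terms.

19/50

From Bin A: P(both green) = (8/16)(7/15) = 7/30.
From Bin B: P(both green) = (6/9)(5/8) = 5/12.
Total probability = (1/5)(7/30) + (4/5)(5/12) = 19/50.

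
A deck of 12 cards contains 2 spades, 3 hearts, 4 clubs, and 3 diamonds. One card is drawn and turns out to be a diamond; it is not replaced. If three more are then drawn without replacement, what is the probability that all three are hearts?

1/165

After the first draw, 3 of the remaining 11 cards are hearts.
P = 3/11 × 2/10 × 1/9 = 6/990 = 1/165.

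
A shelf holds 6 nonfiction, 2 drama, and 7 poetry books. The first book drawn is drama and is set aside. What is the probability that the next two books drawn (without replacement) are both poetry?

3/13

After the first draw, 7 of the remaining 14 books are poetry.
P = 7/14 × 6/13 = 42/182 = 3/13.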